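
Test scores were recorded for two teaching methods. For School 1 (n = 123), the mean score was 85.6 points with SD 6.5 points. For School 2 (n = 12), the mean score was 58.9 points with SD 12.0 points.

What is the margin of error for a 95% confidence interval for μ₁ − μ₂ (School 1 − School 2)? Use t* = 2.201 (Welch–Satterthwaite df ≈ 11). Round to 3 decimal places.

SE₁ = s₁/√n₁ = 6.5/√123 = 0.5861; SE₂ = 12.0/√12 = 3.4641.
Independent samples, unequal variances: SE_diff = √(SE₁² + SE₂²) = √(0.34351321 + 11.99998881) = 3.5133.
t* = 2.201, so margin of error = 2.201 × 3.5133 = 7.7328.

7.733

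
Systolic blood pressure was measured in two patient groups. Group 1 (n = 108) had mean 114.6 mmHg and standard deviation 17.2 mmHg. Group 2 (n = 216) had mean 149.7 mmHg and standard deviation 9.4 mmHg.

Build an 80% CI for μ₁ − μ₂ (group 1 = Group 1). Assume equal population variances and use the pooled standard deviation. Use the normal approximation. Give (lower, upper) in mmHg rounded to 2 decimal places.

(-36.99, -33.21)

Pooled variance s_p² = [107·17.2² + 215·9.4²] / (108+216−2) = 157.3052, so s_p = 12.5421.
SE_diff = s_p·√(1/n₁ + 1/n₂) = 12.5421·√(1/108 + 1/216) = 1.4781.
z* = 1.282; margin = 1.282 × 1.4781 = 1.8949.
Difference = 114.6 − 149.7 = -35.1000.
-35.1000 ± 1.8949 → (-36.99, -33.21).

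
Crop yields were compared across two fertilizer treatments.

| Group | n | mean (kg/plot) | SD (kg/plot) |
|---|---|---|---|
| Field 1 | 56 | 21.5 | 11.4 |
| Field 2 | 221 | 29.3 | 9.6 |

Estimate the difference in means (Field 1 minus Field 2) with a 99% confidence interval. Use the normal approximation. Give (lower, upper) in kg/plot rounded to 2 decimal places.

Standard errors of each mean: 11.4/√56 = 1.5234 and 9.6/√221 = 0.6458.
SE(x̄₁ − x̄₂) = √(1.5234² + 0.6458²) = 1.6546 for independent samples with unequal variances.
With z* = 2.576, the margin is 2.576 × 1.6546 = 4.2622.
x̄₁ − x̄₂ = 21.5 − 29.3 = -7.8000; the interval is -7.8000 ± 4.2622 = (-12.06, -3.54).

(-12.06, -3.54)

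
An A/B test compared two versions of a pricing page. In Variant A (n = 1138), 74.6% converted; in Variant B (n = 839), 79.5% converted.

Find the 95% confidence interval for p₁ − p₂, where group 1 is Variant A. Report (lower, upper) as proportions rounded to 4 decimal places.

SE₁ = √(p̂₁(1−p̂₁)/n₁) = √(0.7460·0.2540/1138) = 0.01290; SE₂ = √(0.7950·0.2050/839) = 0.01394.
Independent samples: SE of the difference = √(SE₁² + SE₂²) = √(0.00016641 + 0.0001943236) = 0.01899.
z* for 95% confidence is 1.960, so the margin of error is 1.960 × 0.01899 = 0.03722.
Point estimate p̂₁ − p̂₂ = 0.7460 − 0.7950 = -0.0490.
-0.0490 ± 0.03722 → (-0.0862, -0.0118).

(-0.0862, -0.0118)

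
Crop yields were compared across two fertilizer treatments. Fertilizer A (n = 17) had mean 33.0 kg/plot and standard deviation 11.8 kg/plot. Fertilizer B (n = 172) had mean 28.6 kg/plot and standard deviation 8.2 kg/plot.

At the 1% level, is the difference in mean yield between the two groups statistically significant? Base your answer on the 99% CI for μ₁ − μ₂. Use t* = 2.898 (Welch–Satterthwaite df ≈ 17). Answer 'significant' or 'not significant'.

not significant

SE₁ = s₁/√n₁ = 11.8/√17 = 2.8619; SE₂ = 8.2/√172 = 0.6252.
Independent samples, unequal variances: SE_diff = √(SE₁² + SE₂²) = √(8.19047161 + 0.39087504) = 2.9294.
t* = 2.898, so margin of error = 2.898 × 2.9294 = 8.4894.
Difference in means = 33.0 − 28.6 = 4.4000.
4.4000 ± 8.4894 → (-4.0894, 12.8894).
The interval (-4.0894, 12.8894) contains 0, so the difference is not significant.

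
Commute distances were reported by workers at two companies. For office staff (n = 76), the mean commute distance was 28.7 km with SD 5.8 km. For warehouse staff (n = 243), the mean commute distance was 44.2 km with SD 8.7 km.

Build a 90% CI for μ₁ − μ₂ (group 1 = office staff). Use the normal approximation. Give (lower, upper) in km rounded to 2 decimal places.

Standard errors of each mean: 5.8/√76 = 0.6653 and 8.7/√243 = 0.5581.
SE(x̄₁ − x̄₂) = √(0.6653² + 0.5581²) = 0.8684 for independent samples with unequal variances.
With z* = 1.645, the margin is 1.645 × 0.8684 = 1.4285.
x̄₁ − x̄₂ = 28.7 − 44.2 = -15.5000; the interval is -15.5000 ± 1.4285 = (-16.93, -14.07).

(-16.93, -14.07)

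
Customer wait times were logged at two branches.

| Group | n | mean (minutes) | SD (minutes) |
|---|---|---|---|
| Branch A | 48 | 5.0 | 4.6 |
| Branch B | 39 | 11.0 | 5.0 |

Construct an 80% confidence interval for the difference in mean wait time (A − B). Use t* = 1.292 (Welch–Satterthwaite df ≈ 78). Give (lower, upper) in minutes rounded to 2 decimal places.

Per-group SEs: s₁/√n₁ = 4.6/√48 = 0.6640, s₂/√n₂ = 5.0/√39 = 0.8006.
Unpooled SE of the difference: √(0.440896 + 0.64096036) = 1.0401.
Margin of error = t* · SE = 1.292 × 1.0401 = 1.3438.
x̄₁ − x̄₂ = 5.0 − 11.0 = -6.0000.
CI: -6.0000 ± 1.3438 = (-7.34, -4.66).

(-7.34, -4.66)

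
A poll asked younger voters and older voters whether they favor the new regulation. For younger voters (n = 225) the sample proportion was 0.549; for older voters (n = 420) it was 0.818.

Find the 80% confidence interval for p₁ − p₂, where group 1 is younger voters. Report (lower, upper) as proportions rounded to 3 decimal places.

SE₁ = √(p̂₁(1−p̂₁)/n₁) = √(0.5490·0.4510/225) = 0.03317; SE₂ = √(0.8180·0.1820/420) = 0.01883.
Independent samples: SE of the difference = √(SE₁² + SE₂²) = √(0.0011002489 + 0.0003545689) = 0.03814.
z* for 80% confidence is 1.282, so the margin of error is 1.282 × 0.03814 = 0.04890.
Point estimate p̂₁ − p̂₂ = 0.5490 − 0.8180 = -0.2690.
-0.2690 ± 0.04890 → (-0.318, -0.220).

(-0.318, -0.220)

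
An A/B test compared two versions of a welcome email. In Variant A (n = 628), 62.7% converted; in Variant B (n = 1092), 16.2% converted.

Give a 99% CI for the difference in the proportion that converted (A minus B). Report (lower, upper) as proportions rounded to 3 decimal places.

(0.408, 0.522)

SE₁ = √(p̂₁(1−p̂₁)/n₁) = √(0.6270·0.3730/628) = 0.01930; SE₂ = √(0.1620·0.8380/1092) = 0.01115.
Independent samples: SE of the difference = √(SE₁² + SE₂²) = √(0.00037249 + 0.0001243225) = 0.02229.
z* for 99% confidence is 2.576, so the margin of error is 2.576 × 0.02229 = 0.05742.
Point estimate p̂₁ − p̂₂ = 0.6270 − 0.1620 = 0.4650.
0.4650 ± 0.05742 → (0.408, 0.522).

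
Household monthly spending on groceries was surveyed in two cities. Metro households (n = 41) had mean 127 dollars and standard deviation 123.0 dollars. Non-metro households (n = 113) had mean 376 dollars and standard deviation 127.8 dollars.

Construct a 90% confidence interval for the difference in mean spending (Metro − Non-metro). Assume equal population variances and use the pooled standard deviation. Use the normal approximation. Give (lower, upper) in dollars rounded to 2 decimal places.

Pooled variance s_p² = [40·123.0² + 112·127.8²] / (41+113−2) = 16016.0400, so s_p = 126.5545.
SE_diff = s_p·√(1/n₁ + 1/n₂) = 126.5545·√(1/41 + 1/113) = 23.0731.
z* = 1.645; margin = 1.645 × 23.0731 = 37.9552.
Difference = 127 − 376 = -249.0000.
-249.0000 ± 37.9552 → (-286.96, -211.04).

(-286.96, -211.04)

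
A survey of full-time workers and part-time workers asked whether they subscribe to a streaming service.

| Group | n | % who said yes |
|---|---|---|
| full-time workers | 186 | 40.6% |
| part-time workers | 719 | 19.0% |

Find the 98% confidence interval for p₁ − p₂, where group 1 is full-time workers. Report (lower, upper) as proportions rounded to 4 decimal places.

The two standard errors are √(0.4060×0.5940/186) = 0.03601 and √(0.1900×0.8100/719) = 0.01463.
Because the samples are independent, SE_diff = √(0.03601² + 0.01463²) = 0.03887.
Using z* = 2.326 for 98%, ME = 2.326 × 0.03887 = 0.09041.
p̂₁ − p̂₂ = 0.2160; interval 0.2160 ± 0.09041 gives (0.1256, 0.3064).

(0.1256, 0.3064)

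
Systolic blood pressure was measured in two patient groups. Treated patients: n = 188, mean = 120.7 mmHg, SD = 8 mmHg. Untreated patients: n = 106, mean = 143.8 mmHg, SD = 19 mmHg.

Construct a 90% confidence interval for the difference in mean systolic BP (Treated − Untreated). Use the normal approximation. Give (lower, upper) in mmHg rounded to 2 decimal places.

(-26.28, -19.92)

Standard errors of each mean: 8/√188 = 0.5835 and 19/√106 = 1.8454.
SE(x̄₁ − x̄₂) = √(0.5835² + 1.8454²) = 1.9355 for independent samples with unequal variances.
With z* = 1.645, the margin is 1.645 × 1.9355 = 3.1839.
x̄₁ − x̄₂ = 120.7 − 143.8 = -23.1000; the interval is -23.1000 ± 3.1839 = (-26.28, -19.92).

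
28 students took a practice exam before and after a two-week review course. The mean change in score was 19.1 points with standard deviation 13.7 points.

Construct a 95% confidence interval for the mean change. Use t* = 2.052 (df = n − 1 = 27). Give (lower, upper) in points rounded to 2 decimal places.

(13.79, 24.41)

Paired design: SE = s_d/√n = 13.7/√28 = 2.5891.
t* = 2.052; margin of error = 2.052 × 2.5891 = 5.3128.
19.1 ± 5.3128 → (13.79, 24.41).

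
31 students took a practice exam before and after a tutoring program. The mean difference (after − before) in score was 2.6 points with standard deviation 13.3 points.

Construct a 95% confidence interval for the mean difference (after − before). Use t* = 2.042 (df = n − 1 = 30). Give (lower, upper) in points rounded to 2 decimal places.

This is a matched-pairs design, so SE = s_d/√n = 13.3/√31 = 2.3888.
Margin = 2.042 × 2.3888 = 4.8779; the interval is 2.6 ± 4.8779 = (-2.28, 7.48).

(-2.28, 7.48)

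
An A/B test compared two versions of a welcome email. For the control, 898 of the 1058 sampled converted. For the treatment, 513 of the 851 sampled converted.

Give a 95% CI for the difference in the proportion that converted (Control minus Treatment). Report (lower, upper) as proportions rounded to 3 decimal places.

(0.207, 0.285)

Sample proportions: 898/1058 = 0.8488, 513/851 = 0.6028.
Each SE is √(p̂(1−p̂)/n): √(0.8488·0.1512/1058) = 0.01101 and √(0.6028·0.3972/851) = 0.01677.
SE(p̂₁ − p̂₂) = √(SE₁² + SE₂²) = √(0.0001212201 + 0.0002812329) = 0.02006, since the two samples are independent.
At 95% confidence z* = 1.960; margin = 1.960 × 0.02006 = 0.03932.
The difference is 0.8488 − 0.6028 = 0.2460, so the interval is 0.2460 ± 0.03932 = (0.207, 0.285).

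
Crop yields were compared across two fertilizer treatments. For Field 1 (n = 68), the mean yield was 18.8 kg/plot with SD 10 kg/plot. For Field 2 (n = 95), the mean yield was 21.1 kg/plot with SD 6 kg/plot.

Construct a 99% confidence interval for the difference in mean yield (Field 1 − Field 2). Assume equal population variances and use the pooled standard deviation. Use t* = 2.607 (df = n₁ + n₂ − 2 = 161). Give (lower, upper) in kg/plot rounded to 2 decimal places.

(-5.58, 0.98)

Pooled variance s_p² = [67·10² + 94·6²] / (68+95−2) = 62.6335, so s_p = 7.9141.
SE_diff = s_p·√(1/n₁ + 1/n₂) = 7.9141·√(1/68 + 1/95) = 1.2571.
t* = 2.607; margin = 2.607 × 1.2571 = 3.2773.
Difference = 18.8 − 21.1 = -2.3000.
-2.3000 ± 3.2773 → (-5.58, 0.98).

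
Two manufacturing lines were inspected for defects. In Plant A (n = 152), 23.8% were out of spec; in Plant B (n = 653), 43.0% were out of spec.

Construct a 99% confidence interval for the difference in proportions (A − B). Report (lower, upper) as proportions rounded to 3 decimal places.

(-0.294, -0.090)

SE₁ = √(p̂₁(1−p̂₁)/n₁) = √(0.2380·0.7620/152) = 0.03454; SE₂ = √(0.4300·0.5700/653) = 0.01937.
Independent samples: SE of the difference = √(SE₁² + SE₂²) = √(0.0011930116 + 0.0003751969) = 0.03960.
z* for 99% confidence is 2.576, so the margin of error is 2.576 × 0.03960 = 0.10201.
Point estimate p̂₁ − p̂₂ = 0.2380 − 0.4300 = -0.1920.
-0.1920 ± 0.10201 → (-0.294, -0.090).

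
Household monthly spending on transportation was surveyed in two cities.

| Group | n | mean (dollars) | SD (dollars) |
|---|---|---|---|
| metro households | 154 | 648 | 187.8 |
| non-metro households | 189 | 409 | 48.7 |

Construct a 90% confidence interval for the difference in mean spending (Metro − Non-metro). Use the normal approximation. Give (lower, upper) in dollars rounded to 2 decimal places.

(213.43, 264.57)

Standard errors of each mean: 187.8/√154 = 15.1334 and 48.7/√189 = 3.5424.
SE(x̄₁ − x̄₂) = √(15.1334² + 3.5424²) = 15.5425 for independent samples with unequal variances.
With z* = 1.645, the margin is 1.645 × 15.5425 = 25.5674.
x̄₁ − x̄₂ = 648 − 409 = 239.0000; the interval is 239.0000 ± 25.5674 = (213.43, 264.57).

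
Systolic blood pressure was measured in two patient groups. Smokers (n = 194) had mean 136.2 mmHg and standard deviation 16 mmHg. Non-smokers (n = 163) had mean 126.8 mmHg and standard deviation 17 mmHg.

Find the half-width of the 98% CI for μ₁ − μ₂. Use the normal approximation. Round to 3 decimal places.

Per-group SEs: s₁/√n₁ = 16/√194 = 1.1487, s₂/√n₂ = 17/√163 = 1.3315.
Unpooled SE of the difference: √(1.31951169 + 1.77289225) = 1.7585.
Margin of error = z* · SE = 2.326 × 1.7585 = 4.0903.

4.090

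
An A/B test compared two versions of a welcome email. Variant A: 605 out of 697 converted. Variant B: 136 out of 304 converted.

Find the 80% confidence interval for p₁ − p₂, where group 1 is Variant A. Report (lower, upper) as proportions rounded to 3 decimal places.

(0.381, 0.461)

Sample proportions: 605/697 = 0.8680, 136/304 = 0.4474.
Each SE is √(p̂(1−p̂)/n): √(0.8680·0.1320/697) = 0.01282 and √(0.4474·0.5526/304) = 0.02852.
SE(p̂₁ − p̂₂) = √(SE₁² + SE₂²) = √(0.0001643524 + 0.0008133904) = 0.03127, since the two samples are independent.
At 80% confidence z* = 1.282; margin = 1.282 × 0.03127 = 0.04009.
The difference is 0.8680 − 0.4474 = 0.4206, so the interval is 0.4206 ± 0.04009 = (0.381, 0.461).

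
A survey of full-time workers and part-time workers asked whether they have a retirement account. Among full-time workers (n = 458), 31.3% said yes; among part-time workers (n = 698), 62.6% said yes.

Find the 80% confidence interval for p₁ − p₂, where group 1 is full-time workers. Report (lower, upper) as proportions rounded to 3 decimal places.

The two standard errors are √(0.3130×0.6870/458) = 0.02167 and √(0.6260×0.3740/698) = 0.01831.
Because the samples are independent, SE_diff = √(0.02167² + 0.01831²) = 0.02837.
Using z* = 1.282 for 80%, ME = 1.282 × 0.02837 = 0.03637.
p̂₁ − p̂₂ = -0.3130; interval -0.3130 ± 0.03637 gives (-0.349, -0.277).

(-0.349, -0.277)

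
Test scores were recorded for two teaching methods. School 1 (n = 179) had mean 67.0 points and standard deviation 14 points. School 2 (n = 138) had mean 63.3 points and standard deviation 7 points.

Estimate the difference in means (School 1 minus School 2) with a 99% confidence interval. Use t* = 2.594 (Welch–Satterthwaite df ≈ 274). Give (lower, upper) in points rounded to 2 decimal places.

(0.58, 6.82)

Per-group SEs: s₁/√n₁ = 14/√179 = 1.0464, s₂/√n₂ = 7/√138 = 0.5959.
Unpooled SE of the difference: √(1.09495296 + 0.35509681) = 1.2042.
Margin of error = t* · SE = 2.594 × 1.2042 = 3.1237.
x̄₁ − x̄₂ = 67.0 − 63.3 = 3.7000.
CI: 3.7000 ± 3.1237 = (0.58, 6.82).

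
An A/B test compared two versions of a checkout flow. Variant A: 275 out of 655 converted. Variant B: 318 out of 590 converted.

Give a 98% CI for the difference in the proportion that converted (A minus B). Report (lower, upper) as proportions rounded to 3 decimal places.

p̂₁ = 275/655 = 0.4198 and p̂₂ = 318/590 = 0.5390.
SE₁ = √(p̂₁(1−p̂₁)/n₁) = √(0.4198·0.5802/655) = 0.01928; SE₂ = √(0.5390·0.4610/590) = 0.02052.
Independent samples: SE of the difference = √(SE₁² + SE₂²) = √(0.0003717184 + 0.0004210704) = 0.02816.
z* for 98% confidence is 2.326, so the margin of error is 2.326 × 0.02816 = 0.06550.
Point estimate p̂₁ − p̂₂ = 0.4198 − 0.5390 = -0.1192.
-0.1192 ± 0.06550 → (-0.185, -0.054).

(-0.185, -0.054)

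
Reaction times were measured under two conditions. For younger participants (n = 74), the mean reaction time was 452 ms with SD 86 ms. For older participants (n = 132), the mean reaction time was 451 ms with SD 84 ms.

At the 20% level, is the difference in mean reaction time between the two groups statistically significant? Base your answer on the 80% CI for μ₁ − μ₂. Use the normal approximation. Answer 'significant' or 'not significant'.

Per-group SEs: s₁/√n₁ = 86/√74 = 9.9973, s₂/√n₂ = 84/√132 = 7.3113.
Unpooled SE of the difference: √(99.94600729 + 53.45510769) = 12.3855.
Margin of error = z* · SE = 1.282 × 12.3855 = 15.8782.
x̄₁ − x̄₂ = 452 − 451 = 1.0000.
CI: 1.0000 ± 15.8782 = (-14.8782, 16.8782).
The interval (-14.8782, 16.8782) contains 0, so the difference is not significant.

not significant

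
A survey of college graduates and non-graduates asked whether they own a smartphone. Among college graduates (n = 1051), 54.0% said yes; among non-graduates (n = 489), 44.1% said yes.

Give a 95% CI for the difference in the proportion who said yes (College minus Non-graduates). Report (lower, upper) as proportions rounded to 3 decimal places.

(0.046, 0.152)

The two standard errors are √(0.5400×0.4600/1051) = 0.01537 and √(0.4410×0.5590/489) = 0.02245.
Because the samples are independent, SE_diff = √(0.01537² + 0.02245²) = 0.02721.
Using z* = 1.960 for 95%, ME = 1.960 × 0.02721 = 0.05333.
p̂₁ − p̂₂ = 0.0990; interval 0.0990 ± 0.05333 gives (0.046, 0.152).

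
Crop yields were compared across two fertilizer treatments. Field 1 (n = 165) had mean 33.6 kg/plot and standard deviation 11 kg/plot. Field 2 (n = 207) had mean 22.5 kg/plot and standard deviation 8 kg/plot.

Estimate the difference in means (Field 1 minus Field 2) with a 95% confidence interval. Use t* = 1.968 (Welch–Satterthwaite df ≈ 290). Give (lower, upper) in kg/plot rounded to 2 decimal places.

Per-group SEs: s₁/√n₁ = 11/√165 = 0.8563, s₂/√n₂ = 8/√207 = 0.5560.
Unpooled SE of the difference: √(0.73324969 + 0.309136) = 1.0210.
Margin of error = t* · SE = 1.968 × 1.0210 = 2.0093.
x̄₁ − x̄₂ = 33.6 − 22.5 = 11.1000.
CI: 11.1000 ± 2.0093 = (9.09, 13.11).

(9.09, 13.11)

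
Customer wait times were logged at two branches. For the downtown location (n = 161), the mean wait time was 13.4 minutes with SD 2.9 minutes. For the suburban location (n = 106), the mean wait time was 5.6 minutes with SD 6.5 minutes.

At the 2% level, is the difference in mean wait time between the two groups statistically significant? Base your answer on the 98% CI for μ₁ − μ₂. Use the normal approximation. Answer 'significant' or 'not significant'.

significant

Per-group SEs: s₁/√n₁ = 2.9/√161 = 0.2286, s₂/√n₂ = 6.5/√106 = 0.6313.
Unpooled SE of the difference: √(0.05225796 + 0.39853969) = 0.6714.
Margin of error = z* · SE = 2.326 × 0.6714 = 1.5617.
x̄₁ − x̄₂ = 13.4 − 5.6 = 7.8000.
CI: 7.8000 ± 1.5617 = (6.2383, 9.3617).
The interval (6.2383, 9.3617) does not contain 0, so the difference is significant.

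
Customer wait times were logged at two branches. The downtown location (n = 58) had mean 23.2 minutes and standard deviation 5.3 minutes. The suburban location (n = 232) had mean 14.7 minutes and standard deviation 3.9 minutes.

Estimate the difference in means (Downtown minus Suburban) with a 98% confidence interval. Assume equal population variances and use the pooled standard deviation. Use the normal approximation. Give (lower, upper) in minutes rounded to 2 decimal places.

Pooled variance s_p² = [57·5.3² + 231·3.9²] / (58+232−2) = 17.7592, so s_p = 4.2142.
SE_diff = s_p·√(1/n₁ + 1/n₂) = 4.2142·√(1/58 + 1/232) = 0.6187.
z* = 2.326; margin = 2.326 × 0.6187 = 1.4391.
Difference = 23.2 − 14.7 = 8.5000.
8.5000 ± 1.4391 → (7.06, 9.94).

(7.06, 9.94)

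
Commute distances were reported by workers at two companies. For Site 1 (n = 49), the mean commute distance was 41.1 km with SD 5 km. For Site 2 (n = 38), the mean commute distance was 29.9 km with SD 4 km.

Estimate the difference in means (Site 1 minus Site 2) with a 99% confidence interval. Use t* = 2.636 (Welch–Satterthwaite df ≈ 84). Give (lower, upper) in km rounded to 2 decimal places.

SE₁ = s₁/√n₁ = 5/√49 = 0.7143; SE₂ = 4/√38 = 0.6489.
Independent samples, unequal variances: SE_diff = √(SE₁² + SE₂²) = √(0.51022449 + 0.42107121) = 0.9650.
t* = 2.636, so margin of error = 2.636 × 0.9650 = 2.5437.
Difference in means = 41.1 − 29.9 = 11.2000.
11.2000 ± 2.5437 → (8.66, 13.74).

(8.66, 13.74)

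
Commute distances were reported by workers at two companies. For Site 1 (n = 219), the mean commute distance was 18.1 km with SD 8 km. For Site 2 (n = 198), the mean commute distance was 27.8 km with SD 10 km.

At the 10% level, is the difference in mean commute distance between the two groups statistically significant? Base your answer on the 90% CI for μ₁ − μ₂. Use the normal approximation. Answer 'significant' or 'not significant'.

significant

Standard errors of each mean: 8/√219 = 0.5406 and 10/√198 = 0.7107.
SE(x̄₁ − x̄₂) = √(0.5406² + 0.7107²) = 0.8929 for independent samples with unequal variances.
With z* = 1.645, the margin is 1.645 × 0.8929 = 1.4688.
x̄₁ − x̄₂ = 18.1 − 27.8 = -9.7000; the interval is -9.7000 ± 1.4688 = (-11.1688, -8.2312).
The interval (-11.1688, -8.2312) does not contain 0, so the difference is significant.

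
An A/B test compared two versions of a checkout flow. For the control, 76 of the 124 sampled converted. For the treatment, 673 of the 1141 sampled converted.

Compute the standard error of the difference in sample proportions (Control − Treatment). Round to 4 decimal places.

0.0461

p̂₁ = 76/124 = 0.6129 and p̂₂ = 673/1141 = 0.5898.
SE₁ = √(p̂₁(1−p̂₁)/n₁) = √(0.6129·0.3871/124) = 0.04374; SE₂ = √(0.5898·0.4102/1141) = 0.01456.
Independent samples: SE of the difference = √(SE₁² + SE₂²) = √(0.0019131876 + 0.0002119936) = 0.04610.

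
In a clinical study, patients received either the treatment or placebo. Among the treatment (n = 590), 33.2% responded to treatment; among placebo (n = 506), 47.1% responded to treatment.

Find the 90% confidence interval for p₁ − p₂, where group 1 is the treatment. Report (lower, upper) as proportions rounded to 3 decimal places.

SE₁ = √(p̂₁(1−p̂₁)/n₁) = √(0.3320·0.6680/590) = 0.01939; SE₂ = √(0.4710·0.5290/506) = 0.02219.
Independent samples: SE of the difference = √(SE₁² + SE₂²) = √(0.0003759721 + 0.0004923961) = 0.02947.
z* for 90% confidence is 1.645, so the margin of error is 1.645 × 0.02947 = 0.04848.
Point estimate p̂₁ − p̂₂ = 0.3320 − 0.4710 = -0.1390.
-0.1390 ± 0.04848 → (-0.187, -0.091).

(-0.187, -0.091)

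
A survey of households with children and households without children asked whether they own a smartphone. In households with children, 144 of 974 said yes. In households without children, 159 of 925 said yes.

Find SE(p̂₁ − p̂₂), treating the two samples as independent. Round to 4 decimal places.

Sample proportions: 144/974 = 0.1478, 159/925 = 0.1719.
Each SE is √(p̂(1−p̂)/n): √(0.1478·0.8522/974) = 0.01137 and √(0.1719·0.8281/925) = 0.01241.
SE(p̂₁ − p̂₂) = √(SE₁² + SE₂²) = √(0.0001292769 + 0.0001540081) = 0.01683, since the two samples are independent.

0.0168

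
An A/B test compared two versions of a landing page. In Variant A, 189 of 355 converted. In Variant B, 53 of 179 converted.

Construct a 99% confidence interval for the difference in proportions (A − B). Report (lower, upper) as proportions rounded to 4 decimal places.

(0.1250, 0.3476)

First, p̂₁ = 189/355 = 0.5324; p̂₂ = 53/179 = 0.2961.
The two standard errors are √(0.5324×0.4676/355) = 0.02648 and √(0.2961×0.7039/179) = 0.03412.
Because the samples are independent, SE_diff = √(0.02648² + 0.03412²) = 0.04319.
Using z* = 2.576 for 99%, ME = 2.576 × 0.04319 = 0.11126.
p̂₁ − p̂₂ = 0.2363; interval 0.2363 ± 0.11126 gives (0.1250, 0.3476).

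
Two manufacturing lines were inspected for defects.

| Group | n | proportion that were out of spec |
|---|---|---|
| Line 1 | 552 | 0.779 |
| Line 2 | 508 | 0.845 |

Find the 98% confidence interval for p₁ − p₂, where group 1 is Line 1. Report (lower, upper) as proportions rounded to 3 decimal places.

(-0.122, -0.010)

Each SE is √(p̂(1−p̂)/n): √(0.7790·0.2210/552) = 0.01766 and √(0.8450·0.1550/508) = 0.01606.
SE(p̂₁ − p̂₂) = √(SE₁² + SE₂²) = √(0.0003118756 + 0.0002579236) = 0.02387, since the two samples are independent.
At 98% confidence z* = 2.326; margin = 2.326 × 0.02387 = 0.05552.
The difference is 0.7790 − 0.8450 = -0.0660, so the interval is -0.0660 ± 0.05552 = (-0.122, -0.010).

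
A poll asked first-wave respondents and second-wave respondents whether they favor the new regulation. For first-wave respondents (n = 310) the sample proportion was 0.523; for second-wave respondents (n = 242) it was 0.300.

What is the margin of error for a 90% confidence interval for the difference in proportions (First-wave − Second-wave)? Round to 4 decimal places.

The two standard errors are √(0.5230×0.4770/310) = 0.02837 and √(0.3000×0.7000/242) = 0.02946.
Because the samples are independent, SE_diff = √(0.02837² + 0.02946²) = 0.04090.
Using z* = 1.645 for 90%, ME = 1.645 × 0.04090 = 0.06728.

0.0673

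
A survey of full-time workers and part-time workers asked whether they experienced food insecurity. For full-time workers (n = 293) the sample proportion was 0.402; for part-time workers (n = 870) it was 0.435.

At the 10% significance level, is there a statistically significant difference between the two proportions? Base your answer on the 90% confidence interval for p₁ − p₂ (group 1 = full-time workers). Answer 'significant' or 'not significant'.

not significant

Each SE is √(p̂(1−p̂)/n): √(0.4020·0.5980/293) = 0.02864 and √(0.4350·0.5650/870) = 0.01681.
SE(p̂₁ − p̂₂) = √(SE₁² + SE₂²) = √(0.0008202496 + 0.0002825761) = 0.03321, since the two samples are independent.
At 90% confidence z* = 1.645; margin = 1.645 × 0.03321 = 0.05463.
The difference is 0.4020 − 0.4350 = -0.0330, so the interval is -0.0330 ± 0.05463 = (-0.08763, 0.02163).
The interval (-0.08763, 0.02163) contains 0, so the difference is not significant.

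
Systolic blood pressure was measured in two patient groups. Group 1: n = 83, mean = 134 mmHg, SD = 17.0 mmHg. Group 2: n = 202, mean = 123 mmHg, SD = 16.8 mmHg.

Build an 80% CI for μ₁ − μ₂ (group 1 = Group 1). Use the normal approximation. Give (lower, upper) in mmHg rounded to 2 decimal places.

(8.17, 13.83)

Standard errors of each mean: 17.0/√83 = 1.8660 and 16.8/√202 = 1.1820.
SE(x̄₁ − x̄₂) = √(1.8660² + 1.1820²) = 2.2089 for independent samples with unequal variances.
With z* = 1.282, the margin is 1.282 × 2.2089 = 2.8318.
x̄₁ − x̄₂ = 134 − 123 = 11.0000; the interval is 11.0000 ± 2.8318 = (8.17, 13.83).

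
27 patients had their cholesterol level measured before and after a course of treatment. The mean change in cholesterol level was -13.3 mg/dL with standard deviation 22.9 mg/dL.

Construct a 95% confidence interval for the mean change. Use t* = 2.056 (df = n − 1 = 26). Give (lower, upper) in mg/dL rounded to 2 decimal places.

Paired design: SE = s_d/√n = 22.9/√27 = 4.4071.
t* = 2.056; margin of error = 2.056 × 4.4071 = 9.0610.
-13.3 ± 9.0610 → (-22.36, -4.24).

(-22.36, -4.24)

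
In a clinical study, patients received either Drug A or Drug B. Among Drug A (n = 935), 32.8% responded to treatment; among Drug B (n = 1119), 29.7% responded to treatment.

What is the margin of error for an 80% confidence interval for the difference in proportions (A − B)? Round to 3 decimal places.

0.026

SE₁ = √(p̂₁(1−p̂₁)/n₁) = √(0.3280·0.6720/935) = 0.01535; SE₂ = √(0.2970·0.7030/1119) = 0.01366.
Independent samples: SE of the difference = √(SE₁² + SE₂²) = √(0.0002356225 + 0.0001865956) = 0.02055.
z* for 80% confidence is 1.282, so the margin of error is 1.282 × 0.02055 = 0.02635.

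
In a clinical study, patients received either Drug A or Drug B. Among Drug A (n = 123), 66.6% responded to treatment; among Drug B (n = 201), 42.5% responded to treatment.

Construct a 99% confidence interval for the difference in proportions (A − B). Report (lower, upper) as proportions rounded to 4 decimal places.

The two standard errors are √(0.6660×0.3340/123) = 0.04253 and √(0.4250×0.5750/201) = 0.03487.
Because the samples are independent, SE_diff = √(0.04253² + 0.03487²) = 0.05500.
Using z* = 2.576 for 99%, ME = 2.576 × 0.05500 = 0.14168.
p̂₁ − p̂₂ = 0.2410; interval 0.2410 ± 0.14168 gives (0.0993, 0.3827).

(0.0993, 0.3827)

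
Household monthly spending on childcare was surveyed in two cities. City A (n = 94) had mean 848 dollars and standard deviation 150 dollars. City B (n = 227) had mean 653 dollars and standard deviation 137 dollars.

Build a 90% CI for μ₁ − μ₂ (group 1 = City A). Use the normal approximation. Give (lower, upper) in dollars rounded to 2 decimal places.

(165.48, 224.52)

Per-group SEs: s₁/√n₁ = 150/√94 = 15.4713, s₂/√n₂ = 137/√227 = 9.0930.
Unpooled SE of the difference: √(239.36112369 + 82.682649) = 17.9456.
Margin of error = z* · SE = 1.645 × 17.9456 = 29.5205.
x̄₁ − x̄₂ = 848 − 653 = 195.0000.
CI: 195.0000 ± 29.5205 = (165.48, 224.52).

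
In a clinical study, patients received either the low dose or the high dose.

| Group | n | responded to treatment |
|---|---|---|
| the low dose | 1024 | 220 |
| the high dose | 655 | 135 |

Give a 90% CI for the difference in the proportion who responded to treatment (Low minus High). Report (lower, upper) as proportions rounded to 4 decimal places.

First, p̂₁ = 220/1024 = 0.2148; p̂₂ = 135/655 = 0.2061.
The two standard errors are √(0.2148×0.7852/1024) = 0.01283 and √(0.2061×0.7939/655) = 0.01581.
Because the samples are independent, SE_diff = √(0.01283² + 0.01581²) = 0.02036.
Using z* = 1.645 for 90%, ME = 1.645 × 0.02036 = 0.03349.
p̂₁ − p̂₂ = 0.0087; interval 0.0087 ± 0.03349 gives (-0.0248, 0.0422).

(-0.0248, 0.0422)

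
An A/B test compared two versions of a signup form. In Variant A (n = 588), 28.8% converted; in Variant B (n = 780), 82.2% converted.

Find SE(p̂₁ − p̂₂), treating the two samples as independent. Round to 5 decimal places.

0.02316

The two standard errors are √(0.2880×0.7120/588) = 0.01867 and √(0.8220×0.1780/780) = 0.01370.
Because the samples are independent, SE_diff = √(0.01867² + 0.01370²) = 0.02316.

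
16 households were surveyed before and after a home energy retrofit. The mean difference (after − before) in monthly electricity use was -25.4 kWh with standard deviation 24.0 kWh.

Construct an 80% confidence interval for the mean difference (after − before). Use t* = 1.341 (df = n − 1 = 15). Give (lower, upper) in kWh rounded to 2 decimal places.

This is a matched-pairs design, so SE = s_d/√n = 24.0/√16 = 6.0000.
Margin = 1.341 × 6.0000 = 8.0460; the interval is -25.4 ± 8.0460 = (-33.45, -17.35).

(-33.45, -17.35)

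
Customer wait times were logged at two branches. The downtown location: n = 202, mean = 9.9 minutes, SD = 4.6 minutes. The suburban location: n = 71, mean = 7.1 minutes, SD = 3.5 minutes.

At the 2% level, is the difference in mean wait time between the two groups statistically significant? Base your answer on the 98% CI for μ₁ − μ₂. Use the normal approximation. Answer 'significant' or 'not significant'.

Per-group SEs: s₁/√n₁ = 4.6/√202 = 0.3237, s₂/√n₂ = 3.5/√71 = 0.4154.
Unpooled SE of the difference: √(0.10478169 + 0.17255716) = 0.5266.
Margin of error = z* · SE = 2.326 × 0.5266 = 1.2249.
x̄₁ − x̄₂ = 9.9 − 7.1 = 2.8000.
CI: 2.8000 ± 1.2249 = (1.5751, 4.0249).
The interval (1.5751, 4.0249) does not contain 0, so the difference is significant.

significant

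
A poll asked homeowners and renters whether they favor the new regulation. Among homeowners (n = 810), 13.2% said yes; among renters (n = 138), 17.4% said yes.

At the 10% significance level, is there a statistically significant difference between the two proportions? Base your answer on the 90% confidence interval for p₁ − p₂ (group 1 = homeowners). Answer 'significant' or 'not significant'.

not significant

The two standard errors are √(0.1320×0.8680/810) = 0.01189 and √(0.1740×0.8260/138) = 0.03227.
Because the samples are independent, SE_diff = √(0.01189² + 0.03227²) = 0.03439.
Using z* = 1.645 for 90%, ME = 1.645 × 0.03439 = 0.05657.
p̂₁ − p̂₂ = -0.0420; interval -0.0420 ± 0.05657 gives (-0.09857, 0.01457).
The interval (-0.09857, 0.01457) contains 0, so the difference is not significant.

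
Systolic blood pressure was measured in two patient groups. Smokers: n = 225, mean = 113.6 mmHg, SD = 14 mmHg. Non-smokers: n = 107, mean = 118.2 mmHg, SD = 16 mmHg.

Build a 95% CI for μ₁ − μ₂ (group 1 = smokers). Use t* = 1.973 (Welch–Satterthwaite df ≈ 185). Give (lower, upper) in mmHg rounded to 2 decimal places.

Standard errors of each mean: 14/√225 = 0.9333 and 16/√107 = 1.5468.
SE(x̄₁ − x̄₂) = √(0.9333² + 1.5468²) = 1.8066 for independent samples with unequal variances.
With t* = 1.973, the margin is 1.973 × 1.8066 = 3.5644.
x̄₁ − x̄₂ = 113.6 − 118.2 = -4.6000; the interval is -4.6000 ± 3.5644 = (-8.16, -1.04).

(-8.16, -1.04)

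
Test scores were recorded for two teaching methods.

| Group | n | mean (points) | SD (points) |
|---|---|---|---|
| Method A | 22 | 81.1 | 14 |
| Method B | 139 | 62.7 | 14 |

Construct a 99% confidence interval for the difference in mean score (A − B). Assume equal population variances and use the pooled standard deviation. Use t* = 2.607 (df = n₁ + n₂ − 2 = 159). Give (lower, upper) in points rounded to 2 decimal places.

(10.03, 26.77)

Pooled variance s_p² = [21·14² + 138·14²] / (22+139−2) = 196.0000, so s_p = 14.0000.
SE_diff = s_p·√(1/n₁ + 1/n₂) = 14.0000·√(1/22 + 1/139) = 3.2123.
t* = 2.607; margin = 2.607 × 3.2123 = 8.3745.
Difference = 81.1 − 62.7 = 18.4000.
18.4000 ± 8.3745 → (10.03, 26.77).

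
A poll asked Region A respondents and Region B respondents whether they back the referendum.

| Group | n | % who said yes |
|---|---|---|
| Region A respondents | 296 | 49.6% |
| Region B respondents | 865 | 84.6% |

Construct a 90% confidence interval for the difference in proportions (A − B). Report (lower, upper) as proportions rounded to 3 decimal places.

(-0.402, -0.298)

Each SE is √(p̂(1−p̂)/n): √(0.4960·0.5040/296) = 0.02906 and √(0.8460·0.1540/865) = 0.01227.
SE(p̂₁ − p̂₂) = √(SE₁² + SE₂²) = √(0.0008444836 + 0.0001505529) = 0.03154, since the two samples are independent.
At 90% confidence z* = 1.645; margin = 1.645 × 0.03154 = 0.05188.
The difference is 0.4960 − 0.8460 = -0.3500, so the interval is -0.3500 ± 0.05188 = (-0.402, -0.298).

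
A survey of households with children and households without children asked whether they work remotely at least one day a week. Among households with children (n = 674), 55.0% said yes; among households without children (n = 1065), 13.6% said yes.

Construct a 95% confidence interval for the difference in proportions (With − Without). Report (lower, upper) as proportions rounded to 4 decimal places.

Each SE is √(p̂(1−p̂)/n): √(0.5500·0.4500/674) = 0.01916 and √(0.1360·0.8640/1065) = 0.01050.
SE(p̂₁ − p̂₂) = √(SE₁² + SE₂²) = √(0.0003671056 + 0.00011025) = 0.02185, since the two samples are independent.
At 95% confidence z* = 1.960; margin = 1.960 × 0.02185 = 0.04283.
The difference is 0.5500 − 0.1360 = 0.4140, so the interval is 0.4140 ± 0.04283 = (0.3712, 0.4568).

(0.3712, 0.4568)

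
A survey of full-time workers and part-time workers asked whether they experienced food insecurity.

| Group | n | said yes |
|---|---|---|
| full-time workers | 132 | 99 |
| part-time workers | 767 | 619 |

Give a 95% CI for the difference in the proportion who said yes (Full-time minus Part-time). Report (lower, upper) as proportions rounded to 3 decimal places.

First, p̂₁ = 99/132 = 0.7500; p̂₂ = 619/767 = 0.8070.
The two standard errors are √(0.7500×0.2500/132) = 0.03769 and √(0.8070×0.1930/767) = 0.01425.
Because the samples are independent, SE_diff = √(0.03769² + 0.01425²) = 0.04029.
Using z* = 1.960 for 95%, ME = 1.960 × 0.04029 = 0.07897.
p̂₁ − p̂₂ = -0.0570; interval -0.0570 ± 0.07897 gives (-0.136, 0.022).

(-0.136, 0.022)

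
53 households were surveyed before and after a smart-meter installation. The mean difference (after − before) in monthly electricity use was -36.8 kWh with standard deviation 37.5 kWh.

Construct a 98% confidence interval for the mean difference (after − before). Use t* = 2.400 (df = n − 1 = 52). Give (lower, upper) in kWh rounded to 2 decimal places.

This is a matched-pairs design, so SE = s_d/√n = 37.5/√53 = 5.1510.
Margin = 2.400 × 5.1510 = 12.3624; the interval is -36.8 ± 12.3624 = (-49.16, -24.44).

(-49.16, -24.44)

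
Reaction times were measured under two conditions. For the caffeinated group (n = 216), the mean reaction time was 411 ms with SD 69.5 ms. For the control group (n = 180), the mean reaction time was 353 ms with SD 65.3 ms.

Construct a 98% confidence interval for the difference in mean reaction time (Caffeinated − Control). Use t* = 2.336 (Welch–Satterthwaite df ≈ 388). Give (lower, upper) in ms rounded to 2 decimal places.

(42.15, 73.85)

Per-group SEs: s₁/√n₁ = 69.5/√216 = 4.7289, s₂/√n₂ = 65.3/√180 = 4.8672.
Unpooled SE of the difference: √(22.36249521 + 23.68963584) = 6.7862.
Margin of error = t* · SE = 2.336 × 6.7862 = 15.8526.
x̄₁ − x̄₂ = 411 − 353 = 58.0000.
CI: 58.0000 ± 15.8526 = (42.15, 73.85).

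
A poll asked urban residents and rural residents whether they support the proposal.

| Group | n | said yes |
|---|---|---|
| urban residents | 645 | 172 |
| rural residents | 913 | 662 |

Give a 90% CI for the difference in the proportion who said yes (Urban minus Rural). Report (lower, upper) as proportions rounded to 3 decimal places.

(-0.496, -0.421)

Sample proportions: 172/645 = 0.2667, 662/913 = 0.7251.
Each SE is √(p̂(1−p̂)/n): √(0.2667·0.7333/645) = 0.01741 and √(0.7251·0.2749/913) = 0.01478.
SE(p̂₁ − p̂₂) = √(SE₁² + SE₂²) = √(0.0003031081 + 0.0002184484) = 0.02284, since the two samples are independent.
At 90% confidence z* = 1.645; margin = 1.645 × 0.02284 = 0.03757.
The difference is 0.2667 − 0.7251 = -0.4584, so the interval is -0.4584 ± 0.03757 = (-0.496, -0.421).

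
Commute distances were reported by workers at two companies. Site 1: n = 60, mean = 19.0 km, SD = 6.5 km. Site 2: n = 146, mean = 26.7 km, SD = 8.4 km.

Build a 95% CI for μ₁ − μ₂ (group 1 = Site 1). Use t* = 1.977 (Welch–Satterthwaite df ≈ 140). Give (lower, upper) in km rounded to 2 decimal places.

Per-group SEs: s₁/√n₁ = 6.5/√60 = 0.8391, s₂/√n₂ = 8.4/√146 = 0.6952.
Unpooled SE of the difference: √(0.70408881 + 0.48330304) = 1.0897.
Margin of error = t* · SE = 1.977 × 1.0897 = 2.1543.
x̄₁ − x̄₂ = 19.0 − 26.7 = -7.7000.
CI: -7.7000 ± 2.1543 = (-9.85, -5.55).

(-9.85, -5.55)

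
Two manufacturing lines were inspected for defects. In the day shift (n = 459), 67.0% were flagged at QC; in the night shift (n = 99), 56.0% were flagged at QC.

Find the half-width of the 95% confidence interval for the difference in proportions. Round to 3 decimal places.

The two standard errors are √(0.6700×0.3300/459) = 0.02195 and √(0.5600×0.4400/99) = 0.04989.
Because the samples are independent, SE_diff = √(0.02195² + 0.04989²) = 0.05451.
Using z* = 1.960 for 95%, ME = 1.960 × 0.05451 = 0.10684.

0.107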